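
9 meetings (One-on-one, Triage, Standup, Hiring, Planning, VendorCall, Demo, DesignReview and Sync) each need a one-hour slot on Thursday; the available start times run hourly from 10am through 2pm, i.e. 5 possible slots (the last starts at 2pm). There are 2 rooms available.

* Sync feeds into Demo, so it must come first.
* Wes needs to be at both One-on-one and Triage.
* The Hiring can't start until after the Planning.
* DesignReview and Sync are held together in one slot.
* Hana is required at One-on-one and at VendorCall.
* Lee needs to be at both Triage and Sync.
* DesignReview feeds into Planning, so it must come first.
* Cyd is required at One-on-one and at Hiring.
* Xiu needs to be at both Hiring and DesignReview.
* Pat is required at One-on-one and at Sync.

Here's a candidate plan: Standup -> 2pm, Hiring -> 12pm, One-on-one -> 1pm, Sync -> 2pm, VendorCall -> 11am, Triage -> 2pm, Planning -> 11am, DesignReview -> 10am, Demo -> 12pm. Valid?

Invalid. Lee needs to be at both Triage and Sync.

Hana is required at One-on-one and at VendorCall — holds.
Lee needs to be at both Triage and Sync — violated.
Wes needs to be at both One-on-one and Triage — holds.
Pat is required at One-on-one and at Sync — holds.
The Hiring can't start until after the Planning — holds.
Sync feeds into Demo, so it must come first — violated.
There are 2 rooms available — violated.
DesignReview and Sync are held together in one slot — violated.
Cyd is required at One-on-one and at Hiring — holds.
DesignReview feeds into Planning, so it must come first — holds.
Xiu needs to be at both Hiring and DesignReview — holds.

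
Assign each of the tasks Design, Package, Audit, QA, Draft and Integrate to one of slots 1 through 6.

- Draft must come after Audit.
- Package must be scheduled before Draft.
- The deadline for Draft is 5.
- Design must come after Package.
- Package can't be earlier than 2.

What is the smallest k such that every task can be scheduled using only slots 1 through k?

3 slots

The precedence chain requires at least 2 distinct slots.
Propagating the time windows through the other constraints, Design can't land before 3, so the schedule must run through at least slot 3.
3 works (last occupied slot: 3): for example Design=3, Draft=3, Package=2, QA=1, Audit=1, Integrate=1.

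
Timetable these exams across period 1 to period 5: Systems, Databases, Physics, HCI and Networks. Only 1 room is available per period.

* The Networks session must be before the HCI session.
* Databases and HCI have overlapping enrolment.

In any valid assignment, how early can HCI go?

Precedence pushes HCI to at least period 2.
HCI at period 2 is achievable: Databases -> period 4, HCI -> period 2, Physics -> period 5, Networks -> period 1, Systems -> period 3.

period 2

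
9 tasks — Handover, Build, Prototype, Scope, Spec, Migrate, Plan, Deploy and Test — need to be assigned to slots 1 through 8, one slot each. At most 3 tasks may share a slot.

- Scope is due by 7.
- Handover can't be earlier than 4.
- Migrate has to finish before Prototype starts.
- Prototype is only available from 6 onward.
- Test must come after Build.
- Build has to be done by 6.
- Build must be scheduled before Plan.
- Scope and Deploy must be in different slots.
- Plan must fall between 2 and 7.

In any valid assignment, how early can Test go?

Precedence pushes Test to at least 2.
Test at 2 is achievable: Test=2; Build=1; Scope=1; Deploy=3; Migrate=1; Prototype=6; Handover=4; Spec=2; Plan=2.

2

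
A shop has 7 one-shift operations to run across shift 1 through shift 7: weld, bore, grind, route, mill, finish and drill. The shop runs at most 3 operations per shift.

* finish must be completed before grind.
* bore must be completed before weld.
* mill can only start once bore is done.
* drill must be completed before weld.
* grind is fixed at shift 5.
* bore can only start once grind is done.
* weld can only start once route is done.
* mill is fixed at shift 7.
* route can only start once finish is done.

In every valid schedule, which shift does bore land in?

shift 6

grind is fixed at shift 5 and must come before bore, so bore is at least shift 6.
mill is fixed at shift 7 and must come after bore, so bore is at most shift 6.
So bore must be shift 6.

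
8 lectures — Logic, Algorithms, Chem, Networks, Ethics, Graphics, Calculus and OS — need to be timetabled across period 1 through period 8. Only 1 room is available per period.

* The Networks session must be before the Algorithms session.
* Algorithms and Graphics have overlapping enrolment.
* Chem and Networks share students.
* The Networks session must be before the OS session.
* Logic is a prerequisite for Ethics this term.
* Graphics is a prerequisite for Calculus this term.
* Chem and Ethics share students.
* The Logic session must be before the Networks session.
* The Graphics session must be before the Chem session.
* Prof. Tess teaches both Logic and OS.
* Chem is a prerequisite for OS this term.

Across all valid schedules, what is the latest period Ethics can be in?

period 8

Precedence pushes Ethics to at least period 2.
Ethics at period 8 is achievable: Networks in period 2; Chem in period 4; OS in period 5; Logic in period 1; Calculus in period 7; Algorithms in period 6; Ethics in period 8; Graphics in period 3.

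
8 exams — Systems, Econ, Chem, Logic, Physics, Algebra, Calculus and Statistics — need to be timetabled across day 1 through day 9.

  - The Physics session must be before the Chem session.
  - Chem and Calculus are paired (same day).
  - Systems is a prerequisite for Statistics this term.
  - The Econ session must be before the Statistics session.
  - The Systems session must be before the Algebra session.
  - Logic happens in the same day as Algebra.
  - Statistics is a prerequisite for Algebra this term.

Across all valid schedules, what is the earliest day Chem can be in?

Precedence pushes Chem to at least day 2.
Chem at day 2 is achievable: Chem -> day 2, Systems -> day 1, Econ -> day 1, Statistics -> day 2, Physics -> day 1, Algebra -> day 3, Calculus -> day 2, Logic -> day 3.

day 2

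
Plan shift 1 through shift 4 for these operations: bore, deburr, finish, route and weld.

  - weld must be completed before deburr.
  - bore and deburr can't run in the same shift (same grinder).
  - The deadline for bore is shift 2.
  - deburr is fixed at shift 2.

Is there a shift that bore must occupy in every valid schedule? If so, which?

shift 1

bore's window is shift 1–shift 2.
deburr is fixed at shift 2, and bore can't share a shift with deburr.
So bore must be shift 1.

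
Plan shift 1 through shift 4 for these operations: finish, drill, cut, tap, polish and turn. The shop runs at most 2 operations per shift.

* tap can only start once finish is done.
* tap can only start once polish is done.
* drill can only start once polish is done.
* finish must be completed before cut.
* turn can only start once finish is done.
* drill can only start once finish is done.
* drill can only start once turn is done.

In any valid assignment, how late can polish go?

shift 3

Downstream work caps polish at shift 3.
polish at shift 3 is achievable: drill=shift 4, tap=shift 4, cut=shift 2, turn=shift 2, polish=shift 3, finish=shift 1.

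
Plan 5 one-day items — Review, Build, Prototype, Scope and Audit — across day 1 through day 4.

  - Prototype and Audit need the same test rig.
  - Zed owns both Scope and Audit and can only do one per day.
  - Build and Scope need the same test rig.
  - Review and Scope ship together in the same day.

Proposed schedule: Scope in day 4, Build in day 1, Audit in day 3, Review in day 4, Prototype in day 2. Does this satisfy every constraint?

Build and Scope need the same test rig — holds.
Review and Scope ship together in the same day — holds.
Prototype and Audit need the same test rig — holds.
Zed owns both Scope and Audit and can only do one per day — holds.

Yes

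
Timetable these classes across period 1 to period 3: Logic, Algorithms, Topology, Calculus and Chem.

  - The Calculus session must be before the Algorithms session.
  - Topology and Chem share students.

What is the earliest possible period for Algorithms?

Precedence pushes Algorithms to at least period 2.
Algorithms at period 2 is achievable: Algorithms=period 2; Topology=period 1; Chem=period 2; Calculus=period 1; Logic=period 1.

period 2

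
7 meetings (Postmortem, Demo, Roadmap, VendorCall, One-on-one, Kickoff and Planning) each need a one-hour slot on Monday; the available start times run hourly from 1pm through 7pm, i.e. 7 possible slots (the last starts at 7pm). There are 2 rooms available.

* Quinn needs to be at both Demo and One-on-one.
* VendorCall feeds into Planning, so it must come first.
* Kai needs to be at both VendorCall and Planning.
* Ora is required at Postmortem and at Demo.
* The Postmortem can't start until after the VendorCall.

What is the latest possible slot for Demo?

Demo at 7pm is achievable: Kickoff=3pm; Roadmap=1pm; VendorCall=1pm; Demo=7pm; Planning=2pm; One-on-one=3pm; Postmortem=2pm.

7pm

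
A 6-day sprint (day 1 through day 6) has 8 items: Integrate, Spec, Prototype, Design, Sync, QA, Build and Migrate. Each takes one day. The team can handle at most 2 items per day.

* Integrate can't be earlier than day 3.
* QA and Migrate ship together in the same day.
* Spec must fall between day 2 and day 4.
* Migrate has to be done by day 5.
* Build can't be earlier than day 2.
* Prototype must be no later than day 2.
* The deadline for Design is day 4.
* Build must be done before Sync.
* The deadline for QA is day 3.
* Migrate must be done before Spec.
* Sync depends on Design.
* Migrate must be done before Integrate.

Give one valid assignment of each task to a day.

Migrate in day 2, QA in day 2, Prototype in day 1, Design in day 1, Spec in day 3, Integrate in day 3, Build in day 4, Sync in day 5

Checking: Migrate(day 2) before Spec(day 3); Design(day 1) before Sync(day 5); Build(day 4) before Sync(day 5); Migrate(day 2) before Integrate(day 3); QA = Migrate = day 2; Integrate=day 3 in [day 3,day 6]; Build=day 4 in [day 2,day 6]; Migrate=day 2 in [day 1,day 5]; Design=day 1 in [day 1,day 4]; QA=day 2 in [day 1,day 3]; Prototype=day 1 in [day 1,day 2]; Spec=day 3 in [day 2,day 4]; max 2 per day (cap 2).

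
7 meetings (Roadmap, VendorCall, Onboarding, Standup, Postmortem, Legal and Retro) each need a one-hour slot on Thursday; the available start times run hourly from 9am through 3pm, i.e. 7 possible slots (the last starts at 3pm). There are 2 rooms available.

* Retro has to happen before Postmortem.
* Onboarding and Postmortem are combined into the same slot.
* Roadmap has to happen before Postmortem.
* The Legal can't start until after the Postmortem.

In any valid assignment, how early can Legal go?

Precedence pushes Legal to at least 11am.
Legal at 11am is achievable: Roadmap -> 9am, Onboarding -> 10am, VendorCall -> 11am, Standup -> 12pm, Legal -> 11am, Retro -> 9am, Postmortem -> 10am.

11am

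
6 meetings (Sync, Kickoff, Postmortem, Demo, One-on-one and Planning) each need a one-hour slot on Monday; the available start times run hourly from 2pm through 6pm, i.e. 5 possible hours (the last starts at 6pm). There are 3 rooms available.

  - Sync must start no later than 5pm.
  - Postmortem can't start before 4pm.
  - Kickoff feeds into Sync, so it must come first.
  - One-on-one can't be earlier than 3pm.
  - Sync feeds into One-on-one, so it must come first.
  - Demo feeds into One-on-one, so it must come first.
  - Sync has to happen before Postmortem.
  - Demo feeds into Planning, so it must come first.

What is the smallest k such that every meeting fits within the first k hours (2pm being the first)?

3 hours

The precedence chain requires at least 3 distinct hours.
With at most 3 per hour and 6 meetings, at least 2 hours are needed.
3 works (last occupied hour: 4pm): for example Kickoff in 2pm; One-on-one in 4pm; Planning in 3pm; Postmortem in 4pm; Sync in 3pm; Demo in 2pm.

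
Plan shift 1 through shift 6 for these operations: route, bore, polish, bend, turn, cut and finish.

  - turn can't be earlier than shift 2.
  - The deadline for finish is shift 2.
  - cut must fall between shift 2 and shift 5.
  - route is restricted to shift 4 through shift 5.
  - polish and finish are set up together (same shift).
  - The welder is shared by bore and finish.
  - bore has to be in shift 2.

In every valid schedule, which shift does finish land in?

finish's window is shift 1–shift 2.
bore is fixed at shift 2, and finish can't share a shift with bore.
So finish must be shift 1.

shift 1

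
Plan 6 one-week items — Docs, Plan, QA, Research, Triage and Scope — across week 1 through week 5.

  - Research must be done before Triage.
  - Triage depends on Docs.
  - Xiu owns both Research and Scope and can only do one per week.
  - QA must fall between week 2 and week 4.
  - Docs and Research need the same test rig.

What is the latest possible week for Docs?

week 4

Downstream work caps Docs at week 4.
Docs at week 4 is achievable: Research -> week 1; Plan -> week 1; QA -> week 2; Docs -> week 4; Scope -> week 2; Triage -> week 5.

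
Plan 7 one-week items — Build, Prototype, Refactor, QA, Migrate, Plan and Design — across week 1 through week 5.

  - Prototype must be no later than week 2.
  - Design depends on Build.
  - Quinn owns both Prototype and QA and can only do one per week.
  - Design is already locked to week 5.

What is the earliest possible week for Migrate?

Migrate at week 1 is achievable: Build -> week 1, Design -> week 5, Prototype -> week 1, Migrate -> week 1, Plan -> week 1, Refactor -> week 1, QA -> week 2.

week 1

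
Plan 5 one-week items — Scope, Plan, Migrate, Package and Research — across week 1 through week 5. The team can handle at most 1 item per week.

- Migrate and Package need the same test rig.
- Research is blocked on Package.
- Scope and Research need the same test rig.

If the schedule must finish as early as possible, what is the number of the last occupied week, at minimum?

5

The precedence chain requires at least 2 distinct weeks.
With at most 1 per week and 5 work items, at least 5 weeks are needed.
5 works (last occupied week: week 5): for example Package in week 1; Scope in week 3; Plan in week 4; Migrate in week 5; Research in week 2.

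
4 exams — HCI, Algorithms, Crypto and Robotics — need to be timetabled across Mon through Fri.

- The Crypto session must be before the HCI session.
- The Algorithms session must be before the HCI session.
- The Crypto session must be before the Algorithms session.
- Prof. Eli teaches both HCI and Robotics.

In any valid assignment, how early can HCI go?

Wed

Precedence pushes HCI to at least Wed.
HCI at Wed is achievable: HCI -> Wed; Crypto -> Mon; Algorithms -> Tue; Robotics -> Mon.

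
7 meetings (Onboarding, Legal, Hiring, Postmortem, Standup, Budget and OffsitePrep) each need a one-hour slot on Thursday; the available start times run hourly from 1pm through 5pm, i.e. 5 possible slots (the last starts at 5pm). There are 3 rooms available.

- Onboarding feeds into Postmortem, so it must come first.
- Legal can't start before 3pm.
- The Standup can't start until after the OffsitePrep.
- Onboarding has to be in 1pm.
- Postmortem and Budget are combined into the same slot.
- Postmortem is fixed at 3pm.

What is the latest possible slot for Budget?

3pm

Budget must be in the same slot as Postmortem, which can't be before 3pm, so Budget is at least 3pm; Budget must be in the same slot as Postmortem, which can't be after 3pm, so Budget is at most 3pm.
Budget at 3pm is achievable: Hiring in 1pm; Onboarding in 1pm; Budget in 3pm; Standup in 2pm; Postmortem in 3pm; Legal in 3pm; OffsitePrep in 1pm.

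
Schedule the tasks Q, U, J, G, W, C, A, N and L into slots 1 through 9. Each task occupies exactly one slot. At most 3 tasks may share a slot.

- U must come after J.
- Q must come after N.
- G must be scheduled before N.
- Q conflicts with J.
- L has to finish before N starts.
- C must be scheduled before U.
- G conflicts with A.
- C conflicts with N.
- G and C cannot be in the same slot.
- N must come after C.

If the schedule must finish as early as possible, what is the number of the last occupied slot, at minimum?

4

The precedence chain requires at least 3 distinct slots.
With at most 3 per slot and 9 tasks, at least 3 slots are needed.
Could 3 slots be enough, i.e. nothing placed later than 3? No: U must come after J (at 1 or later) → {2, 3}; C must come before U (at 3 or earlier) → {1, 2}; N must come after L (at 1 or later) → {2, 3}; G must come before N (at 3 or earlier) → {1, 2}; Q must come after N (at 2 or later) → {3}; N must come before Q (at 3 or earlier) → {2}; C can't share with N (2) → {1}; G must come before N (at 2 or earlier) → {1}; C can't share with G (1) → nothing is left.
So 3 slots is not enough.
4 works (last occupied slot: 4): for example A=3; Q=4; N=3; U=2; L=1; W=2; C=1; J=1; G=2.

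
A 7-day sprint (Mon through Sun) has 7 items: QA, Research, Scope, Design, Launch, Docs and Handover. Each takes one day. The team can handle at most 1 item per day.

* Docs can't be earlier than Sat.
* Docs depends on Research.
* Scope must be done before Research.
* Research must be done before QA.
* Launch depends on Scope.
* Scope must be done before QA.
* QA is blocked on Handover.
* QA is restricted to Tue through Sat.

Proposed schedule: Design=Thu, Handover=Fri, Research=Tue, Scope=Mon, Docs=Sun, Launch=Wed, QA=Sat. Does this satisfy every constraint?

QA is blocked on Handover — holds.
Docs depends on Research — holds.
The team can handle at most 1 item per day — holds.
Scope must be done before QA — holds.
Scope must be done before Research — holds.
Research must be done before QA — holds.
QA is restricted to Tue through Sat — holds.
Docs can't be earlier than Sat — holds.
Launch depends on Scope — holds.

Yes, all constraints hold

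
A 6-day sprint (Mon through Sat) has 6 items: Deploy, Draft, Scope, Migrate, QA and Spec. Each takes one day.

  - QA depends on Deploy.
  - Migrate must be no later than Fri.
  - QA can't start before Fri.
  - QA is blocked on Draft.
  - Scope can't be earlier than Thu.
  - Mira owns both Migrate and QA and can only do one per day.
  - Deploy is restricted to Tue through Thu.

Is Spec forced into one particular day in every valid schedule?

Spec can be Mon (e.g. Scope=Thu, Draft=Mon, Migrate=Mon, Spec=Mon, Deploy=Tue, QA=Fri) or Tue (e.g. QA=Fri; Spec=Tue; Draft=Mon; Scope=Thu; Deploy=Tue; Migrate=Mon).

No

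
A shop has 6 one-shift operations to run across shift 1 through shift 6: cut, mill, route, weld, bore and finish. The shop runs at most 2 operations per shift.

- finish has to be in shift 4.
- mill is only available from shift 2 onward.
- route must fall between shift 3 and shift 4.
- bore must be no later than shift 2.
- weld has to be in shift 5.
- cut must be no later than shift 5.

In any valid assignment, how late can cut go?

shift 5

Cut's own window allows nothing later than shift 5.
cut at shift 5 is achievable: finish=shift 4, route=shift 3, weld=shift 5, cut=shift 5, mill=shift 2, bore=shift 1.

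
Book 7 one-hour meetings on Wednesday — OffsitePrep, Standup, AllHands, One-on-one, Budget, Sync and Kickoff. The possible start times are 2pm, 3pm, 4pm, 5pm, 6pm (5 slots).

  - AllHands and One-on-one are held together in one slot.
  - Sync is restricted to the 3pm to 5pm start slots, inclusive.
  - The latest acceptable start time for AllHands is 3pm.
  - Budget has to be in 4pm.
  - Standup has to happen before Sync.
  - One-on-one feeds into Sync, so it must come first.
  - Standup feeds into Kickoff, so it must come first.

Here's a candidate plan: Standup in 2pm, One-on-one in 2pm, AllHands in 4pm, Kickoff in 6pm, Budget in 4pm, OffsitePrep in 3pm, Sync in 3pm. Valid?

Standup has to happen before Sync — holds.
The latest acceptable start time for AllHands is 3pm — violated.
AllHands and One-on-one are held together in one slot — violated.
Sync is restricted to the 3pm to 5pm start slots, inclusive — holds.
Standup feeds into Kickoff, so it must come first — holds.
Budget has to be in 4pm — holds.
One-on-one feeds into Sync, so it must come first — holds.

No. The latest acceptable start time for AllHands is 3pm is not satisfied.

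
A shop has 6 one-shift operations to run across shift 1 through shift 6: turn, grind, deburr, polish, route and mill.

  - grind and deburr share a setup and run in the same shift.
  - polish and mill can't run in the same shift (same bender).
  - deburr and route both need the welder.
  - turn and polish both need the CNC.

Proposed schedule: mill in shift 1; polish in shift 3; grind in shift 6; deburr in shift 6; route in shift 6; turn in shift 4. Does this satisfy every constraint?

No — it violates: deburr and route both need the welder

grind and deburr share a setup and run in the same shift — holds.
polish and mill can't run in the same shift (same bender) — holds.
turn and polish both need the CNC — holds.
deburr and route both need the welder — violated.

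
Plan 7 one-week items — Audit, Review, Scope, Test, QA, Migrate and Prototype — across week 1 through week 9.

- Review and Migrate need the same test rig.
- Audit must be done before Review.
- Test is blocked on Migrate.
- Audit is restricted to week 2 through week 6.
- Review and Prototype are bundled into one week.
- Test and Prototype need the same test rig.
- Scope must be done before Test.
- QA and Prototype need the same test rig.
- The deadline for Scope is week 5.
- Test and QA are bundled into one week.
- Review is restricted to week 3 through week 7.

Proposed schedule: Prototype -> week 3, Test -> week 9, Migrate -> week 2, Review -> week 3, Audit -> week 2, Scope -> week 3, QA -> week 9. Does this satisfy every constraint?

Valid

QA and Prototype need the same test rig — holds.
Review and Prototype are bundled into one week — holds.
The deadline for Scope is week 5 — holds.
Test and QA are bundled into one week — holds.
Test and Prototype need the same test rig — holds.
Audit must be done before Review — holds.
Scope must be done before Test — holds.
Test is blocked on Migrate — holds.
Review is restricted to week 3 through week 7 — holds.
Review and Migrate need the same test rig — holds.
Audit is restricted to week 2 through week 6 — holds.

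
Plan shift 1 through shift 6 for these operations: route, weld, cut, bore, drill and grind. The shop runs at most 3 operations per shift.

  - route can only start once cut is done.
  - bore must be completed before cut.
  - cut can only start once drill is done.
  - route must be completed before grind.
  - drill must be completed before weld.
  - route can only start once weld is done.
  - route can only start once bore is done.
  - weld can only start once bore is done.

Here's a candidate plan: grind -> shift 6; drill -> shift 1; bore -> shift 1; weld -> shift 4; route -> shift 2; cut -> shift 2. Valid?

No — it violates: route can only start once weld is done

route can only start once bore is done — holds.
cut can only start once drill is done — holds.
bore must be completed before cut — holds.
route can only start once cut is done — violated.
The shop runs at most 3 operations per shift — holds.
weld can only start once bore is done — holds.
drill must be completed before weld — holds.
route can only start once weld is done — violated.
route must be completed before grind — holds.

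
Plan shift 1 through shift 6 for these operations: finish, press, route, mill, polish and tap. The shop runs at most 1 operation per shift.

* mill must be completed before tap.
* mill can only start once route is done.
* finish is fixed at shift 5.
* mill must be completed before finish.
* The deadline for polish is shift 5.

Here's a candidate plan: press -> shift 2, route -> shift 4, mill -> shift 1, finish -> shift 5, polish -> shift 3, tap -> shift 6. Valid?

No — it violates: mill can only start once route is done

The shop runs at most 1 operation per shift — holds.
finish is fixed at shift 5 — holds.
mill must be completed before finish — holds.
The deadline for polish is shift 5 — holds.
mill must be completed before tap — holds.
mill can only start once route is done — violated.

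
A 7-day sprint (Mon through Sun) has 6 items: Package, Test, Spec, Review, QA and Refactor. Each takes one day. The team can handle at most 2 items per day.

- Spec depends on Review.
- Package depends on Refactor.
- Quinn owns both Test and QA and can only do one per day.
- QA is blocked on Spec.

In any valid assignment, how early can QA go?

Precedence pushes QA to at least Wed.
QA at Wed is achievable: Spec in Tue; QA in Wed; Package in Tue; Test in Thu; Review in Mon; Refactor in Mon.

Wed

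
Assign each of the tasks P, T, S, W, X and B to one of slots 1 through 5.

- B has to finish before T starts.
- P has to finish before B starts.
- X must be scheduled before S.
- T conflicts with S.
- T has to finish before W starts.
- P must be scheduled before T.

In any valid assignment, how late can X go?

Downstream work caps X at 4.
X at 4 is achievable: W=4; S=5; P=1; T=3; B=2; X=4.

4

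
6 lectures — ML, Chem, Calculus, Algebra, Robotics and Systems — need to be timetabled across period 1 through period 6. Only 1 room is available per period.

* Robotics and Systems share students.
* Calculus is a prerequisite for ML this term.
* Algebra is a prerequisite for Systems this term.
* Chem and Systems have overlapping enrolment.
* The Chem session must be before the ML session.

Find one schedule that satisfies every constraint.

Robotics=period 6; ML=period 3; Systems=period 5; Chem=period 1; Algebra=period 4; Calculus=period 2

Checking: Chem(period 1) before ML(period 3); Algebra(period 4) before Systems(period 5); Calculus(period 2) before ML(period 3); Robotics(period 6) != Systems(period 5); Chem(period 1) != Systems(period 5); max 1 per period (cap 1).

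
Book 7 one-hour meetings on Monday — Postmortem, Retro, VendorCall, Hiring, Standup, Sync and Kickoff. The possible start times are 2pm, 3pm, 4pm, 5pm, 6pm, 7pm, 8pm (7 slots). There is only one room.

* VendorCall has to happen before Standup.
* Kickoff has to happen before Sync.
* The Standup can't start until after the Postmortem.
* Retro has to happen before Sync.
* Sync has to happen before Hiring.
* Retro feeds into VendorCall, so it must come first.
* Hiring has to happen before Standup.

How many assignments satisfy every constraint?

Splitting on Retro: it can be 2pm (20), 3pm (16), 4pm (6). Listing each branch's schedules as (Postmortem, VendorCall, Hiring, Standup, Sync, Kickoff):
Retro=2pm: (3pm,4pm,7pm,8pm,6pm,5pm) (3pm,5pm,7pm,8pm,6pm,4pm) (3pm,6pm,7pm,8pm,5pm,4pm) (3pm,7pm,6pm,8pm,5pm,4pm) (4pm,3pm,7pm,8pm,6pm,5pm) (4pm,5pm,7pm,8pm,6pm,3pm) (4pm,6pm,7pm,8pm,5pm,3pm) (4pm,7pm,6pm,8pm,5pm,3pm) (5pm,3pm,7pm,8pm,6pm,4pm) (5pm,4pm,7pm,8pm,6pm,3pm) (5pm,6pm,7pm,8pm,4pm,3pm) (5pm,7pm,6pm,8pm,4pm,3pm) (6pm,3pm,7pm,8pm,5pm,4pm) (6pm,4pm,7pm,8pm,5pm,3pm) (6pm,5pm,7pm,8pm,4pm,3pm) (6pm,7pm,5pm,8pm,4pm,3pm) (7pm,3pm,6pm,8pm,5pm,4pm) (7pm,4pm,6pm,8pm,5pm,3pm) (7pm,5pm,6pm,8pm,4pm,3pm) (7pm,6pm,5pm,8pm,4pm,3pm) — 20.
Retro=3pm: (2pm,4pm,7pm,8pm,6pm,5pm) (2pm,5pm,7pm,8pm,6pm,4pm) (2pm,6pm,7pm,8pm,5pm,4pm) (2pm,7pm,6pm,8pm,5pm,4pm) (4pm,5pm,7pm,8pm,6pm,2pm) (4pm,6pm,7pm,8pm,5pm,2pm) (4pm,7pm,6pm,8pm,5pm,2pm) (5pm,4pm,7pm,8pm,6pm,2pm) (5pm,6pm,7pm,8pm,4pm,2pm) (5pm,7pm,6pm,8pm,4pm,2pm) (6pm,4pm,7pm,8pm,5pm,2pm) (6pm,5pm,7pm,8pm,4pm,2pm) (6pm,7pm,5pm,8pm,4pm,2pm) (7pm,4pm,6pm,8pm,5pm,2pm) (7pm,5pm,6pm,8pm,4pm,2pm) (7pm,6pm,5pm,8pm,4pm,2pm) — 16.
Retro=4pm: (2pm,5pm,7pm,8pm,6pm,3pm) (2pm,6pm,7pm,8pm,5pm,3pm) (2pm,7pm,6pm,8pm,5pm,3pm) (3pm,5pm,7pm,8pm,6pm,2pm) (3pm,6pm,7pm,8pm,5pm,2pm) (3pm,7pm,6pm,8pm,5pm,2pm) — 6.
Summing: 20 + 16 + 6 = 42.

42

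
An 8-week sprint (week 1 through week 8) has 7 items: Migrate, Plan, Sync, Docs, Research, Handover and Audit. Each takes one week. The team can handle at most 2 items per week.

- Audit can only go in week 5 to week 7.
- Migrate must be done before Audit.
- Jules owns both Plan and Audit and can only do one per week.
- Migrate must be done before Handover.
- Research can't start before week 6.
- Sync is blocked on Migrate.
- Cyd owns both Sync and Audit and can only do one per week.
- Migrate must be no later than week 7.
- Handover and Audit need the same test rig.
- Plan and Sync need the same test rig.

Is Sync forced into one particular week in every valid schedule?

Sync can be week 2 (e.g. Plan -> week 1; Audit -> week 5; Docs -> week 3; Research -> week 6; Handover -> week 2; Sync -> week 2; Migrate -> week 1) or week 3 (e.g. Handover -> week 2; Migrate -> week 1; Audit -> week 5; Docs -> week 2; Research -> week 6; Plan -> week 1; Sync -> week 3).

No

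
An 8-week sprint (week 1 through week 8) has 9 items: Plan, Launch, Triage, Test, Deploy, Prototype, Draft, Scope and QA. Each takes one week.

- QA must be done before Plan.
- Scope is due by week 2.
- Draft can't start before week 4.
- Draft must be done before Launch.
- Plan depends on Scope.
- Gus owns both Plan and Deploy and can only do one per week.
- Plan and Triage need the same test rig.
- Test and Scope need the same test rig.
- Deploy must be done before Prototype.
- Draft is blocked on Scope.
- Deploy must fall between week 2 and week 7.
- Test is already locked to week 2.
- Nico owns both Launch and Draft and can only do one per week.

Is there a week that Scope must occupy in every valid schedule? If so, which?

Scope's window is week 1–week 2.
Test is fixed at week 2, and Scope can't share a week with Test.
So Scope must be week 1.

week 1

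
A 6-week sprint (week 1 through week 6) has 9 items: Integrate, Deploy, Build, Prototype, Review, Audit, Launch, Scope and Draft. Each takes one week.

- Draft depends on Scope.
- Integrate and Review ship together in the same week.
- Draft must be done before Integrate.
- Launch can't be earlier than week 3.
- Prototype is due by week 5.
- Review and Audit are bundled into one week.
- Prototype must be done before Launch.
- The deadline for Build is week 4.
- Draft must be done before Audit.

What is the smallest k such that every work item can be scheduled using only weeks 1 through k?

The precedence chain requires at least 3 distinct weeks.
3 works (last occupied week: week 3): for example Launch=week 3; Review=week 3; Build=week 1; Audit=week 3; Integrate=week 3; Deploy=week 1; Prototype=week 1; Draft=week 2; Scope=week 1.

3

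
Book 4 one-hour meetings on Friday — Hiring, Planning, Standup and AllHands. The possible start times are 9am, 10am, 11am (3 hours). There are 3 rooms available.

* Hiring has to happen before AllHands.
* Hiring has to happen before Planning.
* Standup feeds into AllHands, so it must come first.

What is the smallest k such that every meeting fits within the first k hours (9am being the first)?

2

The precedence chain requires at least 2 distinct hours.
With at most 3 per hour and 4 meetings, at least 2 hours are needed.
2 works (last occupied hour: 10am): for example Planning in 10am; Standup in 9am; Hiring in 9am; AllHands in 10am.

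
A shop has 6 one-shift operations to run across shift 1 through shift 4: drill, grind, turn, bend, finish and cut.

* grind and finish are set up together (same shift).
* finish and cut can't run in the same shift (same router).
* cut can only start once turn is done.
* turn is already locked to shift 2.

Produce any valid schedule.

cut -> shift 3, grind -> shift 1, bend -> shift 1, drill -> shift 1, turn -> shift 2, finish -> shift 1

Checking: turn(shift 2) before cut(shift 3); finish(shift 1) != cut(shift 3); grind = finish = shift 1; turn=shift 2 in [shift 2,shift 2].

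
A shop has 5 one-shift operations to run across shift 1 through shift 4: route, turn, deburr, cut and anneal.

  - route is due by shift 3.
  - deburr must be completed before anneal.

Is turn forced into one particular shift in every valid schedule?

turn can be shift 1 (e.g. deburr -> shift 1; turn -> shift 1; anneal -> shift 2; route -> shift 1; cut -> shift 1) or shift 2 (e.g. cut=shift 1; deburr=shift 1; anneal=shift 2; route=shift 1; turn=shift 2).

No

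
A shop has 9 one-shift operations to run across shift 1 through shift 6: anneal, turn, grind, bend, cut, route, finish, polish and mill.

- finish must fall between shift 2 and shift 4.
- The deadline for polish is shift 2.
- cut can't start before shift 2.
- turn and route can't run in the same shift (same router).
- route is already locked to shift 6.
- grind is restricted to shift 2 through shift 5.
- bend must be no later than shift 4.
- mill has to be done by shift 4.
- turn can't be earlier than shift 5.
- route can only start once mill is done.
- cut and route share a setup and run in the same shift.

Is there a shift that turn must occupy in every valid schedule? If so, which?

shift 5

turn's window is shift 5–shift 6.
route is fixed at shift 6, and turn can't share a shift with route.
So turn must be shift 5.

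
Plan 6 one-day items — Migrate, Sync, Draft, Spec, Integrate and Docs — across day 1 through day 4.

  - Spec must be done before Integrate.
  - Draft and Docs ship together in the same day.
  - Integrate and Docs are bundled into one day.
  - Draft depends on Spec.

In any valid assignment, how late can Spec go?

Downstream work caps Spec at day 3.
Spec at day 3 is achievable: Draft=day 4; Spec=day 3; Docs=day 4; Sync=day 1; Integrate=day 4; Migrate=day 1.

day 3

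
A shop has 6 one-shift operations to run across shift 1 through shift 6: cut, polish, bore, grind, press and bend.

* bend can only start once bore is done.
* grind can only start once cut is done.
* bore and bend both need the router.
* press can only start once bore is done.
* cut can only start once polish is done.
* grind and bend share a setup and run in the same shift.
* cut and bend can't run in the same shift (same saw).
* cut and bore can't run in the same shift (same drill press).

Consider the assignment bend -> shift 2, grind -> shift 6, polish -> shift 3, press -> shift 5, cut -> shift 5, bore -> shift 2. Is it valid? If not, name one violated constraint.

bore and bend both need the router — violated.
bend can only start once bore is done — violated.
grind can only start once cut is done — holds.
grind and bend share a setup and run in the same shift — violated.
press can only start once bore is done — holds.
cut and bend can't run in the same shift (same saw) — holds.
cut and bore can't run in the same shift (same drill press) — holds.
cut can only start once polish is done — holds.

No. bore and bend both need the router is not satisfied.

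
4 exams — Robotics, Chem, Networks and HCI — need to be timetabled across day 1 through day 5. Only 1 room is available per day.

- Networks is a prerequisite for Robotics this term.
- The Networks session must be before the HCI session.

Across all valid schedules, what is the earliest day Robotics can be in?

Precedence pushes Robotics to at least day 2.
Robotics at day 2 is achievable: Chem=day 4, Networks=day 1, Robotics=day 2, HCI=day 3.

day 2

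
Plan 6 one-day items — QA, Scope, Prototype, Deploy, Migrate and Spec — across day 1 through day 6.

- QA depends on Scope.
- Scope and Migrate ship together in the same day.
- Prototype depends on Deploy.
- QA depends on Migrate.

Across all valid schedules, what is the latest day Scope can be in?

day 5

Downstream work caps Scope at day 5.
Scope at day 5 is achievable: Scope -> day 5, Migrate -> day 5, QA -> day 6, Spec -> day 1, Prototype -> day 2, Deploy -> day 1.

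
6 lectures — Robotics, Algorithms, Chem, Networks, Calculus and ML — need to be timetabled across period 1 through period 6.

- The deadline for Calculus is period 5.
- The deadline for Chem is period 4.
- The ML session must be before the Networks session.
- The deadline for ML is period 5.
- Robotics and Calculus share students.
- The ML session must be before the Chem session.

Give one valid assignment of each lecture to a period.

Robotics -> period 2, Algorithms -> period 1, Networks -> period 2, Chem -> period 2, ML -> period 1, Calculus -> period 1

Checking: ML(period 1) before Chem(period 2); ML(period 1) before Networks(period 2); Robotics(period 2) != Calculus(period 1); ML=period 1 in [period 1,period 5]; Calculus=period 1 in [period 1,period 5]; Chem=period 2 in [period 1,period 4].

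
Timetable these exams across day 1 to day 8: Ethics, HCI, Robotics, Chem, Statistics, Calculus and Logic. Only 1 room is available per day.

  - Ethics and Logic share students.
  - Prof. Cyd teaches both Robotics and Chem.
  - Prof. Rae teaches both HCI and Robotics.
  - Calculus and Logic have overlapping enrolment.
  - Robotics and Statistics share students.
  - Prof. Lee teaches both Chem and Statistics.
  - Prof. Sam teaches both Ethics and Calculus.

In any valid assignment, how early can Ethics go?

day 1

Ethics at day 1 is achievable: Robotics in day 3, Logic in day 7, Calculus in day 6, Ethics in day 1, Chem in day 4, HCI in day 2, Statistics in day 5.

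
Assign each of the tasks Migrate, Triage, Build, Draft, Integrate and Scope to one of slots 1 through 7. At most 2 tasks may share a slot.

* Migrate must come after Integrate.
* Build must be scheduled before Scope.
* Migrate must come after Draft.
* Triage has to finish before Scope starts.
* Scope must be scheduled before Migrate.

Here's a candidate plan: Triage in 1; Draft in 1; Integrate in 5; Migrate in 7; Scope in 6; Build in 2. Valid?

Scope must be scheduled before Migrate — holds.
Triage has to finish before Scope starts — holds.
At most 2 tasks may share a slot — holds.
Migrate must come after Draft — holds.
Migrate must come after Integrate — holds.
Build must be scheduled before Scope — holds.

Yes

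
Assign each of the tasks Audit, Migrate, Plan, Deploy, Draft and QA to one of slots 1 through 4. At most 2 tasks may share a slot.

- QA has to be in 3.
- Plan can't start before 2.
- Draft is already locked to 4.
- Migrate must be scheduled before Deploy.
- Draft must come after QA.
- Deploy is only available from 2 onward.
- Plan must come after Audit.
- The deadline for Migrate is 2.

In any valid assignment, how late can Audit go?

Downstream work caps Audit at 3.
Audit at 3 is achievable: Deploy=2; QA=3; Plan=4; Draft=4; Audit=3; Migrate=1.

3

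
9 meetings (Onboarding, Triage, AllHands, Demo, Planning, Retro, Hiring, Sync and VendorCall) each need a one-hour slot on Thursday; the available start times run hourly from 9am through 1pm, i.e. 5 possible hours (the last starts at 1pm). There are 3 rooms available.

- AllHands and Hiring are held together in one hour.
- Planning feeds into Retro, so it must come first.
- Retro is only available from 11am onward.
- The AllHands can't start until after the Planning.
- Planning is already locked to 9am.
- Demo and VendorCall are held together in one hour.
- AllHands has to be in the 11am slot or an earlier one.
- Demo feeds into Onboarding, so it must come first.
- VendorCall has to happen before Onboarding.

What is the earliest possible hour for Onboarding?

10am

Precedence pushes Onboarding to at least 10am.
Onboarding at 10am is achievable: Triage in 11am; AllHands in 10am; Retro in 11am; VendorCall in 9am; Sync in 11am; Planning in 9am; Onboarding in 10am; Hiring in 10am; Demo in 9am.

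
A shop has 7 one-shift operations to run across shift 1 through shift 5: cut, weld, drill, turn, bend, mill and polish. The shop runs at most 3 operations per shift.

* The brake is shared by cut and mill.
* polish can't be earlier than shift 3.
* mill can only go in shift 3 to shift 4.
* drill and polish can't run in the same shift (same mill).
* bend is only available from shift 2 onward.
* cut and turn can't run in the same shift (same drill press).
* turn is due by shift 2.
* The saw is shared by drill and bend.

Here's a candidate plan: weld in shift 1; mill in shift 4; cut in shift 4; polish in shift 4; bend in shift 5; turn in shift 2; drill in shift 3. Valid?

Invalid. The brake is shared by cut and mill.

The brake is shared by cut and mill — violated.
drill and polish can't run in the same shift (same mill) — holds.
polish can't be earlier than shift 3 — holds.
turn is due by shift 2 — holds.
mill can only go in shift 3 to shift 4 — holds.
The saw is shared by drill and bend — holds.
bend is only available from shift 2 onward — holds.
cut and turn can't run in the same shift (same drill press) — holds.
The shop runs at most 3 operations per shift — holds.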